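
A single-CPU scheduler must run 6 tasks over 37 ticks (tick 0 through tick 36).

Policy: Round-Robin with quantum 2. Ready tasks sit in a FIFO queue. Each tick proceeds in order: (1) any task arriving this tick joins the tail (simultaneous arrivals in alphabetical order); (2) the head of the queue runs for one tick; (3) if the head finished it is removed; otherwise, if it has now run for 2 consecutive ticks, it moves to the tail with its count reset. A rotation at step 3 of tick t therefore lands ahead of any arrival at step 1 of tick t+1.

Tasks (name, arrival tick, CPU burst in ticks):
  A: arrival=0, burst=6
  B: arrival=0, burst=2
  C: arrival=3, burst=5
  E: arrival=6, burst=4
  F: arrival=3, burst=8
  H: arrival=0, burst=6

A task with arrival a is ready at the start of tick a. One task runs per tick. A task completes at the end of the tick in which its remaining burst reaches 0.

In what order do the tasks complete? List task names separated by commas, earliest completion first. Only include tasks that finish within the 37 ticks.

t=0: queue=[A,B,H] q_used=0 → run A
t=1: queue=[A,B,H] q_used=1 → run A
t=2: queue=[B,H,A] q_used=0 → run B
t=3: queue=[B,H,A,C,F] q_used=1 → run B
t=4: queue=[H,A,C,F] q_used=0 → run H
t=5: queue=[H,A,C,F] q_used=1 → run H
t=6: queue=[A,C,F,H,E] q_used=0 → run A
t=7: queue=[A,C,F,H,E] q_used=1 → run A
t=8: queue=[C,F,H,E,A] q_used=0 → run C
t=9: queue=[C,F,H,E,A] q_used=1 → run C
t=10: queue=[F,H,E,A,C] q_used=0 → run F
t=11: queue=[F,H,E,A,C] q_used=1 → run F
t=12: queue=[H,E,A,C,F] q_used=0 → run H
t=13: queue=[H,E,A,C,F] q_used=1 → run H
t=14: queue=[E,A,C,F,H] q_used=0 → run E
t=15: queue=[E,A,C,F,H] q_used=1 → run E
t=16: queue=[A,C,F,H,E] q_used=0 → run A
t=17: queue=[A,C,F,H,E] q_used=1 → run A
t=18: queue=[C,F,H,E] q_used=0 → run C
t=19: queue=[C,F,H,E] q_used=1 → run C
t=20: queue=[F,H,E,C] q_used=0 → run F
t=21: queue=[F,H,E,C] q_used=1 → run F
t=22: queue=[H,E,C,F] q_used=0 → run H
t=23: queue=[H,E,C,F] q_used=1 → run H
t=24: queue=[E,C,F] q_used=0 → run E
t=25: queue=[E,C,F] q_used=1 → run E
t=26: queue=[C,F] q_used=0 → run C
t=27: queue=[F] q_used=0 → run F
t=28: queue=[F] q_used=1 → run F
t=29: queue=[F] q_used=0 → run F
t=30: queue=[F] q_used=1 → run F
t=31: (idle)
t=32: (idle)
t=33: (idle)
t=34: (idle)
t=35: (idle)
t=36: (idle)

completion order = B, A, H, E, C, F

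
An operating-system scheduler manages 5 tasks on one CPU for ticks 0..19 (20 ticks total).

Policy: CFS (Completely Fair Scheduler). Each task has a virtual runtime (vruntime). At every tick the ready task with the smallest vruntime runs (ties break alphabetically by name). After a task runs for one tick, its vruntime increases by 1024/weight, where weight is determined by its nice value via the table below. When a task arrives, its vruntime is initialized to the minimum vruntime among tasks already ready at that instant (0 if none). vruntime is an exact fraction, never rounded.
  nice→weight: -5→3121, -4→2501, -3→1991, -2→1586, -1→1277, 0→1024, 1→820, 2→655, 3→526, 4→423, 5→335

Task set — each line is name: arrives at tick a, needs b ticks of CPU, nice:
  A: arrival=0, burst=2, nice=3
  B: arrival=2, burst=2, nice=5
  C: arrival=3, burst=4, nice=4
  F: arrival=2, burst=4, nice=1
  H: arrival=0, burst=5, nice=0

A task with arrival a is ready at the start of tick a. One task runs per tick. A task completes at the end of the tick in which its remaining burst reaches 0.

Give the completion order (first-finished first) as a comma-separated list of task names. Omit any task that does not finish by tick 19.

completion order = A, H, B, F, C

t=0: vr[A=0 H=0] → run A
t=1: vr[A=512/263 H=0] → run H
t=2: vr[A=512/263 B=1 F=1 H=1] → run B
t=3: vr[A=512/263 B=1359/335 C=1 F=1 H=1] → run C
t=4: vr[A=512/263 B=1359/335 C=1447/423 F=1 H=1] → run F
t=5: vr[A=512/263 B=1359/335 C=1447/423 F=461/205 H=1] → run H
t=6: vr[A=512/263 B=1359/335 C=1447/423 F=461/205 H=2] → run A
t=7: vr[B=1359/335 C=1447/423 F=461/205 H=2] → run H
t=8: vr[B=1359/335 C=1447/423 F=461/205 H=3] → run F
t=9: vr[B=1359/335 C=1447/423 F=717/205 H=3] → run H
t=10: vr[B=1359/335 C=1447/423 F=717/205 H=4] → run C
t=11: vr[B=1359/335 C=2471/423 F=717/205 H=4] → run F
t=12: vr[B=1359/335 C=2471/423 F=973/205 H=4] → run H
t=13: vr[B=1359/335 C=2471/423 F=973/205] → run B
t=14: vr[C=2471/423 F=973/205] → run F
t=15: vr[C=2471/423] → run C
t=16: vr[C=1165/141] → run C
t=17: (idle)
t=18: (idle)
t=19: (idle)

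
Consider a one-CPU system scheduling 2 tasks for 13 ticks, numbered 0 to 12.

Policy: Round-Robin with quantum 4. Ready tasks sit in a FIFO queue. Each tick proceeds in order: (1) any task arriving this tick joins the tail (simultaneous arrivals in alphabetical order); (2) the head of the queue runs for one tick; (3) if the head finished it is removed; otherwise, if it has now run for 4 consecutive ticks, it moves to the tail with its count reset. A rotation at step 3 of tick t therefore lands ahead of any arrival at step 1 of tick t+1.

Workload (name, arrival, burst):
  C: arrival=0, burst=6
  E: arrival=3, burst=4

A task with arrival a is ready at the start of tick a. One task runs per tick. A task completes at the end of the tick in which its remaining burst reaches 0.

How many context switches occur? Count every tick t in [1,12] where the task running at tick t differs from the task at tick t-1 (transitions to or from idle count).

t=0: queue=[C] q_used=0 → run C
t=1: queue=[C] q_used=1 → run C
t=2: queue=[C] q_used=2 → run C
t=3: queue=[C,E] q_used=3 → run C
t=4: queue=[E,C] q_used=0 → run E
t=5: queue=[E,C] q_used=1 → run E
t=6: queue=[E,C] q_used=2 → run E
t=7: queue=[E,C] q_used=3 → run E
t=8: queue=[C] q_used=0 → run C
t=9: queue=[C] q_used=1 → run C
t=10: (idle)
t=11: (idle)
t=12: (idle)

context switches = 3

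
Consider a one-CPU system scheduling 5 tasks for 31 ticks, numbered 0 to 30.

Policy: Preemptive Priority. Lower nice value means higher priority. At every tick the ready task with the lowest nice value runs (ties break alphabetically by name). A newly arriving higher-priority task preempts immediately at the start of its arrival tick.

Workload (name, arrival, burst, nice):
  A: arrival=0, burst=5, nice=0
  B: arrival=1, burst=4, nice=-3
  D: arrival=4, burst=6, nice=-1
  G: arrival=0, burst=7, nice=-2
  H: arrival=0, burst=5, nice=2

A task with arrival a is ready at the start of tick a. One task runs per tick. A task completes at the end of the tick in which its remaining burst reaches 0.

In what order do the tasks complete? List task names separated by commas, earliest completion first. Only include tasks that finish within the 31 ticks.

completion order = B, G, D, A, H

t=0: ready={A,G,H} → run G
t=1: ready={A,B,G,H} → run B
t=2: ready={A,B,G,H} → run B
t=3: ready={A,B,G,H} → run B
t=4: ready={A,B,D,G,H} → run B
t=5: ready={A,D,G,H} → run G
t=6: ready={A,D,G,H} → run G
t=7: ready={A,D,G,H} → run G
t=8: ready={A,D,G,H} → run G
t=9: ready={A,D,G,H} → run G
t=10: ready={A,D,G,H} → run G
t=11: ready={A,D,H} → run D
t=12: ready={A,D,H} → run D
t=13: ready={A,D,H} → run D
t=14: ready={A,D,H} → run D
t=15: ready={A,D,H} → run D
t=16: ready={A,D,H} → run D
t=17: ready={A,H} → run A
t=18: ready={A,H} → run A
t=19: ready={A,H} → run A
t=20: ready={A,H} → run A
t=21: ready={A,H} → run A
t=22: ready={H} → run H
t=23: ready={H} → run H
t=24: ready={H} → run H
t=25: ready={H} → run H
t=26: ready={H} → run H
t=27: (idle)
t=28: (idle)
t=29: (idle)
t=30: (idle)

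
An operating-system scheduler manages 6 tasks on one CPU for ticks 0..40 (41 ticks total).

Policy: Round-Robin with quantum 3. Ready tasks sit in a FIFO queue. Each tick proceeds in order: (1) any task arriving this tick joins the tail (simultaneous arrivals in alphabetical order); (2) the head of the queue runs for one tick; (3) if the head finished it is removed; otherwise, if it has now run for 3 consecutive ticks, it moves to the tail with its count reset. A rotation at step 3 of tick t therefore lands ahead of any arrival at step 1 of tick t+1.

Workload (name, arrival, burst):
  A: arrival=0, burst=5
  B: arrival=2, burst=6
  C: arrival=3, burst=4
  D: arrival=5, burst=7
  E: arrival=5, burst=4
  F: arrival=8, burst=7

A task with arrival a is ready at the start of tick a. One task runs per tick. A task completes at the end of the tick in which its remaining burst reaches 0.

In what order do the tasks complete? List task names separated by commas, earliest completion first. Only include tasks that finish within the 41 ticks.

t=0: queue=[A] q_used=0 → run A
t=1: queue=[A] q_used=1 → run A
t=2: queue=[A,B] q_used=2 → run A
t=3: queue=[B,A,C] q_used=0 → run B
t=4: queue=[B,A,C] q_used=1 → run B
t=5: queue=[B,A,C,D,E] q_used=2 → run B
t=6: queue=[A,C,D,E,B] q_used=0 → run A
t=7: queue=[A,C,D,E,B] q_used=1 → run A
t=8: queue=[C,D,E,B,F] q_used=0 → run C
t=9: queue=[C,D,E,B,F] q_used=1 → run C
t=10: queue=[C,D,E,B,F] q_used=2 → run C
t=11: queue=[D,E,B,F,C] q_used=0 → run D
t=12: queue=[D,E,B,F,C] q_used=1 → run D
t=13: queue=[D,E,B,F,C] q_used=2 → run D
t=14: queue=[E,B,F,C,D] q_used=0 → run E
t=15: queue=[E,B,F,C,D] q_used=1 → run E
t=16: queue=[E,B,F,C,D] q_used=2 → run E
t=17: queue=[B,F,C,D,E] q_used=0 → run B
t=18: queue=[B,F,C,D,E] q_used=1 → run B
t=19: queue=[B,F,C,D,E] q_used=2 → run B
t=20: queue=[F,C,D,E] q_used=0 → run F
t=21: queue=[F,C,D,E] q_used=1 → run F
t=22: queue=[F,C,D,E] q_used=2 → run F
t=23: queue=[C,D,E,F] q_used=0 → run C
t=24: queue=[D,E,F] q_used=0 → run D
t=25: queue=[D,E,F] q_used=1 → run D
t=26: queue=[D,E,F] q_used=2 → run D
t=27: queue=[E,F,D] q_used=0 → run E
t=28: queue=[F,D] q_used=0 → run F
t=29: queue=[F,D] q_used=1 → run F
t=30: queue=[F,D] q_used=2 → run F
t=31: queue=[D,F] q_used=0 → run D
t=32: queue=[F] q_used=0 → run F
t=33: (idle)
t=34: (idle)
t=35: (idle)
t=36: (idle)
t=37: (idle)
t=38: (idle)
t=39: (idle)
t=40: (idle)

completion order = A, B, C, E, D, F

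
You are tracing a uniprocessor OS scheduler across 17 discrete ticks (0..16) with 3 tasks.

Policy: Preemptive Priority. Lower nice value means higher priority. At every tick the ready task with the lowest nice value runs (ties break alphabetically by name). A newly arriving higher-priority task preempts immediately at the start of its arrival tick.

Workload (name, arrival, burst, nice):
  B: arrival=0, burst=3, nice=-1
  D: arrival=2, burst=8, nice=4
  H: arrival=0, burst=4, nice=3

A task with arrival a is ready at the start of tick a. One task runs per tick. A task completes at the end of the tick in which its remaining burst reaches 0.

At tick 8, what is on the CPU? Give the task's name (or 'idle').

running at tick 8 = D

t=0: ready={B,H} → run B
t=1: ready={B,H} → run B
t=2: ready={B,D,H} → run B
t=3: ready={D,H} → run H
t=4: ready={D,H} → run H
t=5: ready={D,H} → run H
t=6: ready={D,H} → run H
t=7: ready={D} → run D
t=8: ready={D} → run D
t=9: ready={D} → run D
t=10: ready={D} → run D
t=11: ready={D} → run D
t=12: ready={D} → run D
t=13: ready={D} → run D
t=14: ready={D} → run D
t=15: (idle)
t=16: (idle)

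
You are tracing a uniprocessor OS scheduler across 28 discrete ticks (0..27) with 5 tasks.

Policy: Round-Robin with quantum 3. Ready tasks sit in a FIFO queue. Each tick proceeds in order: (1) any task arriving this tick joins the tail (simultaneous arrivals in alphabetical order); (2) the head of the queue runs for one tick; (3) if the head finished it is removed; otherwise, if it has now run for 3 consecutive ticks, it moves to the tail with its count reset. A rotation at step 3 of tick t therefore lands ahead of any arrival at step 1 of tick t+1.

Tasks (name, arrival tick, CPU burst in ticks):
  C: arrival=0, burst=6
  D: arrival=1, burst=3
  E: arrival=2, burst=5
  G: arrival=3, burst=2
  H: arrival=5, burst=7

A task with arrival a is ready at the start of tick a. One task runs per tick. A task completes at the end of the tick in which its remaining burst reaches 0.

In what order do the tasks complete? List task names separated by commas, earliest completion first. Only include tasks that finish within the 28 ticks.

completion order = D, C, G, E, H

t=0: queue=[C] q_used=0 → run C
t=1: queue=[C,D] q_used=1 → run C
t=2: queue=[C,D,E] q_used=2 → run C
t=3: queue=[D,E,C,G] q_used=0 → run D
t=4: queue=[D,E,C,G] q_used=1 → run D
t=5: queue=[D,E,C,G,H] q_used=2 → run D
t=6: queue=[E,C,G,H] q_used=0 → run E
t=7: queue=[E,C,G,H] q_used=1 → run E
t=8: queue=[E,C,G,H] q_used=2 → run E
t=9: queue=[C,G,H,E] q_used=0 → run C
t=10: queue=[C,G,H,E] q_used=1 → run C
t=11: queue=[C,G,H,E] q_used=2 → run C
t=12: queue=[G,H,E] q_used=0 → run G
t=13: queue=[G,H,E] q_used=1 → run G
t=14: queue=[H,E] q_used=0 → run H
t=15: queue=[H,E] q_used=1 → run H
t=16: queue=[H,E] q_used=2 → run H
t=17: queue=[E,H] q_used=0 → run E
t=18: queue=[E,H] q_used=1 → run E
t=19: queue=[H] q_used=0 → run H
t=20: queue=[H] q_used=1 → run H
t=21: queue=[H] q_used=2 → run H
t=22: queue=[H] q_used=0 → run H
t=23: (idle)
t=24: (idle)
t=25: (idle)
t=26: (idle)
t=27: (idle)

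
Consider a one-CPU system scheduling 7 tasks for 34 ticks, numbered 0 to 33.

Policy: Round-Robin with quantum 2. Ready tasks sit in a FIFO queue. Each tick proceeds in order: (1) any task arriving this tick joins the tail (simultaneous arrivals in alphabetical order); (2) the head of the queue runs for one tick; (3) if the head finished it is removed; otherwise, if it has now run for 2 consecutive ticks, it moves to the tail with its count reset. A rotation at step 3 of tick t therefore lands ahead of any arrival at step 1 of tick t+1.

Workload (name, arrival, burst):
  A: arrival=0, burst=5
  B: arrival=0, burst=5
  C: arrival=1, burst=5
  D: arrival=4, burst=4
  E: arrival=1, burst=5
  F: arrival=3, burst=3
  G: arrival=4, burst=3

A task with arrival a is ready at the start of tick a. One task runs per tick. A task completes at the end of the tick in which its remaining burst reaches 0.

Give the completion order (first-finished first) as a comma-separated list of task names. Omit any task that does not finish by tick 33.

t=0: queue=[A,B] q_used=0 → run A
t=1: queue=[A,B,C,E] q_used=1 → run A
t=2: queue=[B,C,E,A] q_used=0 → run B
t=3: queue=[B,C,E,A,F] q_used=1 → run B
t=4: queue=[C,E,A,F,B,D,G] q_used=0 → run C
t=5: queue=[C,E,A,F,B,D,G] q_used=1 → run C
t=6: queue=[E,A,F,B,D,G,C] q_used=0 → run E
t=7: queue=[E,A,F,B,D,G,C] q_used=1 → run E
t=8: queue=[A,F,B,D,G,C,E] q_used=0 → run A
t=9: queue=[A,F,B,D,G,C,E] q_used=1 → run A
t=10: queue=[F,B,D,G,C,E,A] q_used=0 → run F
t=11: queue=[F,B,D,G,C,E,A] q_used=1 → run F
t=12: queue=[B,D,G,C,E,A,F] q_used=0 → run B
t=13: queue=[B,D,G,C,E,A,F] q_used=1 → run B
t=14: queue=[D,G,C,E,A,F,B] q_used=0 → run D
t=15: queue=[D,G,C,E,A,F,B] q_used=1 → run D
t=16: queue=[G,C,E,A,F,B,D] q_used=0 → run G
t=17: queue=[G,C,E,A,F,B,D] q_used=1 → run G
t=18: queue=[C,E,A,F,B,D,G] q_used=0 → run C
t=19: queue=[C,E,A,F,B,D,G] q_used=1 → run C
t=20: queue=[E,A,F,B,D,G,C] q_used=0 → run E
t=21: queue=[E,A,F,B,D,G,C] q_used=1 → run E
t=22: queue=[A,F,B,D,G,C,E] q_used=0 → run A
t=23: queue=[F,B,D,G,C,E] q_used=0 → run F
t=24: queue=[B,D,G,C,E] q_used=0 → run B
t=25: queue=[D,G,C,E] q_used=0 → run D
t=26: queue=[D,G,C,E] q_used=1 → run D
t=27: queue=[G,C,E] q_used=0 → run G
t=28: queue=[C,E] q_used=0 → run C
t=29: queue=[E] q_used=0 → run E
t=30: (idle)
t=31: (idle)
t=32: (idle)
t=33: (idle)

completion order = A, F, B, D, G, C, E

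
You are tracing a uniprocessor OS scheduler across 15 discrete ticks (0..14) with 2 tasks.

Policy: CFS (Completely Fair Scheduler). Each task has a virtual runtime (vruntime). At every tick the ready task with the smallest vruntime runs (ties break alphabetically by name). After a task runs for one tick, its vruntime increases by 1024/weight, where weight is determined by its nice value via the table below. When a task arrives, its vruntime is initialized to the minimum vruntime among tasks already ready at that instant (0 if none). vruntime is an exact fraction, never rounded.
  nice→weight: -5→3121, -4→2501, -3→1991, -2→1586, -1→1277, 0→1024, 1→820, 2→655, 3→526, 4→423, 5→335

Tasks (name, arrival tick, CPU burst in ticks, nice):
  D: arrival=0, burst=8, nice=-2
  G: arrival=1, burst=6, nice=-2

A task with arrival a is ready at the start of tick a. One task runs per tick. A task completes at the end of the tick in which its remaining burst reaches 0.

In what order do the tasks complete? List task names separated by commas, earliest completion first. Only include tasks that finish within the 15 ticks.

t=0: vr[D=0] → run D
t=1: vr[D=512/793 G=512/793] → run D
t=2: vr[D=1024/793 G=512/793] → run G
t=3: vr[D=1024/793 G=1024/793] → run D
t=4: vr[D=1536/793 G=1024/793] → run G
t=5: vr[D=1536/793 G=1536/793] → run D
t=6: vr[D=2048/793 G=1536/793] → run G
t=7: vr[D=2048/793 G=2048/793] → run D
t=8: vr[D=2560/793 G=2048/793] → run G
t=9: vr[D=2560/793 G=2560/793] → run D
t=10: vr[D=3072/793 G=2560/793] → run G
t=11: vr[D=3072/793 G=3072/793] → run D
t=12: vr[D=3584/793 G=3072/793] → run G
t=13: vr[D=3584/793] → run D
t=14: (idle)

completion order = G, D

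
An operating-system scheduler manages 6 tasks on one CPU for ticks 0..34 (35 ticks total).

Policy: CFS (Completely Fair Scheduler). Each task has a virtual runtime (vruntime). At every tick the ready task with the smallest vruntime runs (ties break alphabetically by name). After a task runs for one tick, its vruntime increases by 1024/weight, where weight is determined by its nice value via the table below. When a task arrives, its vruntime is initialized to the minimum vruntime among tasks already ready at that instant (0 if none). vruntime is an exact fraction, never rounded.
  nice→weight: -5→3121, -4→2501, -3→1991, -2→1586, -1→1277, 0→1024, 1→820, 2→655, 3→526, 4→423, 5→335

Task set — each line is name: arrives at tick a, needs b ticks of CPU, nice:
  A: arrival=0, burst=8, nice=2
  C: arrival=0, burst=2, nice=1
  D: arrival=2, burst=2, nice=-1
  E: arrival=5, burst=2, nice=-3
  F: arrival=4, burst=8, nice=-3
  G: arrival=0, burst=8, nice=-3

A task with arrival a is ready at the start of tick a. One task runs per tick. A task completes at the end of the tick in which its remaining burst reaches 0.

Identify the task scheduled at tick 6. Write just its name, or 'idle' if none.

t=0: vr[A=0 C=0 G=0] → run A
t=1: vr[A=1024/655 C=0 G=0] → run C
t=2: vr[A=1024/655 C=256/205 D=0 G=0] → run D
t=3: vr[A=1024/655 C=256/205 D=1024/1277 G=0] → run G
t=4: vr[A=1024/655 C=256/205 D=1024/1277 F=1024/1991 G=1024/1991] → run F
t=5: vr[A=1024/655 C=256/205 D=1024/1277 E=1024/1991 F=2048/1991 G=1024/1991] → run E
t=6: vr[A=1024/655 C=256/205 D=1024/1277 E=2048/1991 F=2048/1991 G=1024/1991] → run G
t=7: vr[A=1024/655 C=256/205 D=1024/1277 E=2048/1991 F=2048/1991 G=2048/1991] → run D
t=8: vr[A=1024/655 C=256/205 E=2048/1991 F=2048/1991 G=2048/1991] → run E
t=9: vr[A=1024/655 C=256/205 F=2048/1991 G=2048/1991] → run F
t=10: vr[A=1024/655 C=256/205 F=3072/1991 G=2048/1991] → run G
t=11: vr[A=1024/655 C=256/205 F=3072/1991 G=3072/1991] → run C
t=12: vr[A=1024/655 F=3072/1991 G=3072/1991] → run F
t=13: vr[A=1024/655 F=4096/1991 G=3072/1991] → run G
t=14: vr[A=1024/655 F=4096/1991 G=4096/1991] → run A
t=15: vr[A=2048/655 F=4096/1991 G=4096/1991] → run F
t=16: vr[A=2048/655 F=5120/1991 G=4096/1991] → run G
t=17: vr[A=2048/655 F=5120/1991 G=5120/1991] → run F
t=18: vr[A=2048/655 F=6144/1991 G=5120/1991] → run G
t=19: vr[A=2048/655 F=6144/1991 G=6144/1991] → run F
t=20: vr[A=2048/655 F=7168/1991 G=6144/1991] → run G
t=21: vr[A=2048/655 F=7168/1991 G=7168/1991] → run A
t=22: vr[A=3072/655 F=7168/1991 G=7168/1991] → run F
t=23: vr[A=3072/655 F=8192/1991 G=7168/1991] → run G
t=24: vr[A=3072/655 F=8192/1991] → run F
t=25: vr[A=3072/655] → run A
t=26: vr[A=4096/655] → run A
t=27: vr[A=1024/131] → run A
t=28: vr[A=6144/655] → run A
t=29: vr[A=7168/655] → run A
t=30: (idle)
t=31: (idle)
t=32: (idle)
t=33: (idle)
t=34: (idle)

running at tick 6 = G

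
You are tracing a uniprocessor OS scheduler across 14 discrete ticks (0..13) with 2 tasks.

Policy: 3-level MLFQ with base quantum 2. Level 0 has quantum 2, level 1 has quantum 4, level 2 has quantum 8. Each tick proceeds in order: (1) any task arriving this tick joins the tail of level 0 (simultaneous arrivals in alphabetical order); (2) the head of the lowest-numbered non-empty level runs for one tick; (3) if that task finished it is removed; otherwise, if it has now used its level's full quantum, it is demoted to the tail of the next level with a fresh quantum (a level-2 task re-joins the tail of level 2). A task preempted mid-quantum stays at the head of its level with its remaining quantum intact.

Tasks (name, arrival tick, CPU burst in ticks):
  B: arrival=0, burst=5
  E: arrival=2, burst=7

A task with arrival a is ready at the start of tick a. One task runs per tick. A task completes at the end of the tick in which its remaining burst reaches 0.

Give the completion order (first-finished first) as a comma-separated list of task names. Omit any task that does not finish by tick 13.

completion order = B, E

t=0: L0/L1/L2 = B/-/- → run B
t=1: L0/L1/L2 = B/-/- → run B
t=2: L0/L1/L2 = E/B/- → run E
t=3: L0/L1/L2 = E/B/- → run E
t=4: L0/L1/L2 = -/BE/- → run B
t=5: L0/L1/L2 = -/BE/- → run B
t=6: L0/L1/L2 = -/BE/- → run B
t=7: L0/L1/L2 = -/E/- → run E
t=8: L0/L1/L2 = -/E/- → run E
t=9: L0/L1/L2 = -/E/- → run E
t=10: L0/L1/L2 = -/E/- → run E
t=11: L0/L1/L2 = -/-/E → run E
t=12: (idle)
t=13: (idle)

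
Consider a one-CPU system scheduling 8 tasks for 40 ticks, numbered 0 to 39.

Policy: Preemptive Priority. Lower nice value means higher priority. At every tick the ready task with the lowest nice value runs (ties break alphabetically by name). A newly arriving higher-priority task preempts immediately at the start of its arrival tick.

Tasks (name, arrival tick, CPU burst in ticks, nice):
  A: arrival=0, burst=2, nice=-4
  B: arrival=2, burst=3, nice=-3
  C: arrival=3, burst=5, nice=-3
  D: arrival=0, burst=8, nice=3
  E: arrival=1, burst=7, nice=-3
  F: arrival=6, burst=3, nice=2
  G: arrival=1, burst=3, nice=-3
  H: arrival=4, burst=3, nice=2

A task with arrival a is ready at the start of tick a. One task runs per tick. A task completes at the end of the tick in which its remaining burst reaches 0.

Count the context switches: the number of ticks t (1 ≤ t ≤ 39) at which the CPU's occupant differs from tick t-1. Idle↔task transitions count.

context switches = 8

t=0: ready={A,D} → run A
t=1: ready={A,D,E,G} → run A
t=2: ready={B,D,E,G} → run B
t=3: ready={B,C,D,E,G} → run B
t=4: ready={B,C,D,E,G,H} → run B
t=5: ready={C,D,E,G,H} → run C
t=6: ready={C,D,E,F,G,H} → run C
t=7: ready={C,D,E,F,G,H} → run C
t=8: ready={C,D,E,F,G,H} → run C
t=9: ready={C,D,E,F,G,H} → run C
t=10: ready={D,E,F,G,H} → run E
t=11: ready={D,E,F,G,H} → run E
t=12: ready={D,E,F,G,H} → run E
t=13: ready={D,E,F,G,H} → run E
t=14: ready={D,E,F,G,H} → run E
t=15: ready={D,E,F,G,H} → run E
t=16: ready={D,E,F,G,H} → run E
t=17: ready={D,F,G,H} → run G
t=18: ready={D,F,G,H} → run G
t=19: ready={D,F,G,H} → run G
t=20: ready={D,F,H} → run F
t=21: ready={D,F,H} → run F
t=22: ready={D,F,H} → run F
t=23: ready={D,H} → run H
t=24: ready={D,H} → run H
t=25: ready={D,H} → run H
t=26: ready={D} → run D
t=27: ready={D} → run D
t=28: ready={D} → run D
t=29: ready={D} → run D
t=30: ready={D} → run D
t=31: ready={D} → run D
t=32: ready={D} → run D
t=33: ready={D} → run D
t=34: (idle)
t=35: (idle)
t=36: (idle)
t=37: (idle)
t=38: (idle)
t=39: (idle)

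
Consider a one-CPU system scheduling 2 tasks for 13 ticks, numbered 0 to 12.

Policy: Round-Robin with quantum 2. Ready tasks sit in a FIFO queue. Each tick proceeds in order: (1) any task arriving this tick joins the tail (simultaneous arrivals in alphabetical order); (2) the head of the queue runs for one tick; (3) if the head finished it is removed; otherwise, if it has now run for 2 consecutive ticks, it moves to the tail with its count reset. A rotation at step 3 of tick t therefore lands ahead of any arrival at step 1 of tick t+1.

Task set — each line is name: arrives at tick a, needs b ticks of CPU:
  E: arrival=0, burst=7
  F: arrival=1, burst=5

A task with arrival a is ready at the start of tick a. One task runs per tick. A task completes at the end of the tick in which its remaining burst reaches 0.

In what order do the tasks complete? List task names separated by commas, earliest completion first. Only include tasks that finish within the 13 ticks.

t=0: queue=[E] q_used=0 → run E
t=1: queue=[E,F] q_used=1 → run E
t=2: queue=[F,E] q_used=0 → run F
t=3: queue=[F,E] q_used=1 → run F
t=4: queue=[E,F] q_used=0 → run E
t=5: queue=[E,F] q_used=1 → run E
t=6: queue=[F,E] q_used=0 → run F
t=7: queue=[F,E] q_used=1 → run F
t=8: queue=[E,F] q_used=0 → run E
t=9: queue=[E,F] q_used=1 → run E
t=10: queue=[F,E] q_used=0 → run F
t=11: queue=[E] q_used=0 → run E
t=12: (idle)

completion order = F, E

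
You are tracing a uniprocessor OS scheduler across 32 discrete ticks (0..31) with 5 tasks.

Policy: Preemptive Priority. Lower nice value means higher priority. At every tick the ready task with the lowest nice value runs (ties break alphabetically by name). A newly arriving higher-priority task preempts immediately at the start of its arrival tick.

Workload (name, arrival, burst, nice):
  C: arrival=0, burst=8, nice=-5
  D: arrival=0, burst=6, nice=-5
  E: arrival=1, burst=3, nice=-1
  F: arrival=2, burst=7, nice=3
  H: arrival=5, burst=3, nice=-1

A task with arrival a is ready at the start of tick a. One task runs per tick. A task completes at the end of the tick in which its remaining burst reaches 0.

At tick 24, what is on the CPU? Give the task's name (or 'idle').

running at tick 24 = F

t=0: ready={C,D} → run C
t=1: ready={C,D,E} → run C
t=2: ready={C,D,E,F} → run C
t=3: ready={C,D,E,F} → run C
t=4: ready={C,D,E,F} → run C
t=5: ready={C,D,E,F,H} → run C
t=6: ready={C,D,E,F,H} → run C
t=7: ready={C,D,E,F,H} → run C
t=8: ready={D,E,F,H} → run D
t=9: ready={D,E,F,H} → run D
t=10: ready={D,E,F,H} → run D
t=11: ready={D,E,F,H} → run D
t=12: ready={D,E,F,H} → run D
t=13: ready={D,E,F,H} → run D
t=14: ready={E,F,H} → run E
t=15: ready={E,F,H} → run E
t=16: ready={E,F,H} → run E
t=17: ready={F,H} → run H
t=18: ready={F,H} → run H
t=19: ready={F,H} → run H
t=20: ready={F} → run F
t=21: ready={F} → run F
t=22: ready={F} → run F
t=23: ready={F} → run F
t=24: ready={F} → run F
t=25: ready={F} → run F
t=26: ready={F} → run F
t=27: (idle)
t=28: (idle)
t=29: (idle)
t=30: (idle)
t=31: (idle)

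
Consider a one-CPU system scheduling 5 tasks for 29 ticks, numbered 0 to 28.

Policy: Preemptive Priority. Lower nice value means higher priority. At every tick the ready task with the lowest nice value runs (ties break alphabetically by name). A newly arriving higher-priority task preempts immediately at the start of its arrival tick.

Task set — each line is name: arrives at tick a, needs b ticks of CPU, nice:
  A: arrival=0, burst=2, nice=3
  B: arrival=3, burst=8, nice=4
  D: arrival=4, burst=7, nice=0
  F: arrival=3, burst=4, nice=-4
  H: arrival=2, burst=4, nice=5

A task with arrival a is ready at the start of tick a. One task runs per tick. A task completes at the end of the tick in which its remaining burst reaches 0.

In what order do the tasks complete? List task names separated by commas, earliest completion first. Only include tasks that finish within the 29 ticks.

completion order = A, F, D, B, H

t=0: ready={A} → run A
t=1: ready={A} → run A
t=2: ready={H} → run H
t=3: ready={B,F,H} → run F
t=4: ready={B,D,F,H} → run F
t=5: ready={B,D,F,H} → run F
t=6: ready={B,D,F,H} → run F
t=7: ready={B,D,H} → run D
t=8: ready={B,D,H} → run D
t=9: ready={B,D,H} → run D
t=10: ready={B,D,H} → run D
t=11: ready={B,D,H} → run D
t=12: ready={B,D,H} → run D
t=13: ready={B,D,H} → run D
t=14: ready={B,H} → run B
t=15: ready={B,H} → run B
t=16: ready={B,H} → run B
t=17: ready={B,H} → run B
t=18: ready={B,H} → run B
t=19: ready={B,H} → run B
t=20: ready={B,H} → run B
t=21: ready={B,H} → run B
t=22: ready={H} → run H
t=23: ready={H} → run H
t=24: ready={H} → run H
t=25: (idle)
t=26: (idle)
t=27: (idle)
t=28: (idle)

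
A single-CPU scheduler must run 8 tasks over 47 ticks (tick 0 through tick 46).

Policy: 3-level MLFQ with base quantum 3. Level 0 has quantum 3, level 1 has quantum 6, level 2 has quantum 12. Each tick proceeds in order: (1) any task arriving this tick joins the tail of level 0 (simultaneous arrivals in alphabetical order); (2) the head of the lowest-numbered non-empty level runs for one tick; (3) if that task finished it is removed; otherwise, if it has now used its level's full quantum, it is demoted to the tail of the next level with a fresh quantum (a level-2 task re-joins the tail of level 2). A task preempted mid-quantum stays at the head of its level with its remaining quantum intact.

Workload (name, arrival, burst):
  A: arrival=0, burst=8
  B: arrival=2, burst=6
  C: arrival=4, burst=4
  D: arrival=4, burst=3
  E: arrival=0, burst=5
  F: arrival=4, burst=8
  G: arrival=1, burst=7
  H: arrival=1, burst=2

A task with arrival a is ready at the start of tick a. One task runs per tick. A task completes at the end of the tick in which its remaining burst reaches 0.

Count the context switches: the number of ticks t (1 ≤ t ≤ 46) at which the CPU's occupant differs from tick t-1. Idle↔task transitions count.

context switches = 14

t=0: L0/L1/L2 = AE/-/- → run A
t=1: L0/L1/L2 = AEGH/-/- → run A
t=2: L0/L1/L2 = AEGHB/-/- → run A
t=3: L0/L1/L2 = EGHB/A/- → run E
t=4: L0/L1/L2 = EGHBCDF/A/- → run E
t=5: L0/L1/L2 = EGHBCDF/A/- → run E
t=6: L0/L1/L2 = GHBCDF/AE/- → run G
t=7: L0/L1/L2 = GHBCDF/AE/- → run G
t=8: L0/L1/L2 = GHBCDF/AE/- → run G
t=9: L0/L1/L2 = HBCDF/AEG/- → run H
t=10: L0/L1/L2 = HBCDF/AEG/- → run H
t=11: L0/L1/L2 = BCDF/AEG/- → run B
t=12: L0/L1/L2 = BCDF/AEG/- → run B
t=13: L0/L1/L2 = BCDF/AEG/- → run B
t=14: L0/L1/L2 = CDF/AEGB/- → run C
t=15: L0/L1/L2 = CDF/AEGB/- → run C
t=16: L0/L1/L2 = CDF/AEGB/- → run C
t=17: L0/L1/L2 = DF/AEGBC/- → run D
t=18: L0/L1/L2 = DF/AEGBC/- → run D
t=19: L0/L1/L2 = DF/AEGBC/- → run D
t=20: L0/L1/L2 = F/AEGBC/- → run F
t=21: L0/L1/L2 = F/AEGBC/- → run F
t=22: L0/L1/L2 = F/AEGBC/- → run F
t=23: L0/L1/L2 = -/AEGBCF/- → run A
t=24: L0/L1/L2 = -/AEGBCF/- → run A
t=25: L0/L1/L2 = -/AEGBCF/- → run A
t=26: L0/L1/L2 = -/AEGBCF/- → run A
t=27: L0/L1/L2 = -/AEGBCF/- → run A
t=28: L0/L1/L2 = -/EGBCF/- → run E
t=29: L0/L1/L2 = -/EGBCF/- → run E
t=30: L0/L1/L2 = -/GBCF/- → run G
t=31: L0/L1/L2 = -/GBCF/- → run G
t=32: L0/L1/L2 = -/GBCF/- → run G
t=33: L0/L1/L2 = -/GBCF/- → run G
t=34: L0/L1/L2 = -/BCF/- → run B
t=35: L0/L1/L2 = -/BCF/- → run B
t=36: L0/L1/L2 = -/BCF/- → run B
t=37: L0/L1/L2 = -/CF/- → run C
t=38: L0/L1/L2 = -/F/- → run F
t=39: L0/L1/L2 = -/F/- → run F
t=40: L0/L1/L2 = -/F/- → run F
t=41: L0/L1/L2 = -/F/- → run F
t=42: L0/L1/L2 = -/F/- → run F
t=43: (idle)
t=44: (idle)
t=45: (idle)
t=46: (idle)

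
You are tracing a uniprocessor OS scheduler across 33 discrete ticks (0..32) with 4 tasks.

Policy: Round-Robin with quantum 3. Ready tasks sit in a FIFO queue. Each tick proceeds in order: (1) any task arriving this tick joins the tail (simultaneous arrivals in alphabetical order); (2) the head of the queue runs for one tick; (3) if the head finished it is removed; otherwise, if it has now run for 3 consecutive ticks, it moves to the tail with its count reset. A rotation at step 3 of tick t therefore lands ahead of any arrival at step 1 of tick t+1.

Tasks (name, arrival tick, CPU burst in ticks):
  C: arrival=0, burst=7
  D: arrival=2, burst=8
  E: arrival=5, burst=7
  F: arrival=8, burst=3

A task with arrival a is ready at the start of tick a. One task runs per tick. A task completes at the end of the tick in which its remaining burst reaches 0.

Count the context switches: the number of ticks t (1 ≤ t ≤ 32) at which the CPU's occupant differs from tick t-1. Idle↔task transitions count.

t=0: queue=[C] q_used=0 → run C
t=1: queue=[C] q_used=1 → run C
t=2: queue=[C,D] q_used=2 → run C
t=3: queue=[D,C] q_used=0 → run D
t=4: queue=[D,C] q_used=1 → run D
t=5: queue=[D,C,E] q_used=2 → run D
t=6: queue=[C,E,D] q_used=0 → run C
t=7: queue=[C,E,D] q_used=1 → run C
t=8: queue=[C,E,D,F] q_used=2 → run C
t=9: queue=[E,D,F,C] q_used=0 → run E
t=10: queue=[E,D,F,C] q_used=1 → run E
t=11: queue=[E,D,F,C] q_used=2 → run E
t=12: queue=[D,F,C,E] q_used=0 → run D
t=13: queue=[D,F,C,E] q_used=1 → run D
t=14: queue=[D,F,C,E] q_used=2 → run D
t=15: queue=[F,C,E,D] q_used=0 → run F
t=16: queue=[F,C,E,D] q_used=1 → run F
t=17: queue=[F,C,E,D] q_used=2 → run F
t=18: queue=[C,E,D] q_used=0 → run C
t=19: queue=[E,D] q_used=0 → run E
t=20: queue=[E,D] q_used=1 → run E
t=21: queue=[E,D] q_used=2 → run E
t=22: queue=[D,E] q_used=0 → run D
t=23: queue=[D,E] q_used=1 → run D
t=24: queue=[E] q_used=0 → run E
t=25: (idle)
t=26: (idle)
t=27: (idle)
t=28: (idle)
t=29: (idle)
t=30: (idle)
t=31: (idle)
t=32: (idle)

context switches = 10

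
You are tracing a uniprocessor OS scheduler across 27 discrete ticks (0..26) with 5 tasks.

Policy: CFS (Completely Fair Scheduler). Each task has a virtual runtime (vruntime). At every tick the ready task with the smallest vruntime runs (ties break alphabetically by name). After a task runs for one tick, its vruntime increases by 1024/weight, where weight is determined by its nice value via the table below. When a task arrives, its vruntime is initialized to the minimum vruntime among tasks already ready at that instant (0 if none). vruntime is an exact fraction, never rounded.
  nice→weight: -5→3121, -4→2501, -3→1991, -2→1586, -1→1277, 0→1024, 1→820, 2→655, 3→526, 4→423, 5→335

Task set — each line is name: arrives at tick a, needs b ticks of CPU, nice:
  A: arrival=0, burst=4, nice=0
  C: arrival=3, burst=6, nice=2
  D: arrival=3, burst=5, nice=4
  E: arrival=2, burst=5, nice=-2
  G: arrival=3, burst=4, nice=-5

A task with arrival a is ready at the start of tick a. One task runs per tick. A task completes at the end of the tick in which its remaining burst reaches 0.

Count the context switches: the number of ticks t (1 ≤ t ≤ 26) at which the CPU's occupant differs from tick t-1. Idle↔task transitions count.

t=0: vr[A=0] → run A
t=1: vr[A=1] → run A
t=2: vr[A=2 E=2] → run A
t=3: vr[A=3 C=2 D=2 E=2 G=2] → run C
t=4: vr[A=3 C=2334/655 D=2 E=2 G=2] → run D
t=5: vr[A=3 C=2334/655 D=1870/423 E=2 G=2] → run E
t=6: vr[A=3 C=2334/655 D=1870/423 E=2098/793 G=2] → run G
t=7: vr[A=3 C=2334/655 D=1870/423 E=2098/793 G=7266/3121] → run G
t=8: vr[A=3 C=2334/655 D=1870/423 E=2098/793 G=8290/3121] → run E
t=9: vr[A=3 C=2334/655 D=1870/423 E=2610/793 G=8290/3121] → run G
t=10: vr[A=3 C=2334/655 D=1870/423 E=2610/793 G=9314/3121] → run G
t=11: vr[A=3 C=2334/655 D=1870/423 E=2610/793] → run A
t=12: vr[C=2334/655 D=1870/423 E=2610/793] → run E
t=13: vr[C=2334/655 D=1870/423 E=3122/793] → run C
t=14: vr[C=3358/655 D=1870/423 E=3122/793] → run E
t=15: vr[C=3358/655 D=1870/423 E=3634/793] → run D
t=16: vr[C=3358/655 D=2894/423 E=3634/793] → run E
t=17: vr[C=3358/655 D=2894/423] → run C
t=18: vr[C=4382/655 D=2894/423] → run C
t=19: vr[C=5406/655 D=2894/423] → run D
t=20: vr[C=5406/655 D=1306/141] → run C
t=21: vr[C=1286/131 D=1306/141] → run D
t=22: vr[C=1286/131 D=4942/423] → run C
t=23: vr[D=4942/423] → run D
t=24: (idle)
t=25: (idle)
t=26: (idle)

context switches = 19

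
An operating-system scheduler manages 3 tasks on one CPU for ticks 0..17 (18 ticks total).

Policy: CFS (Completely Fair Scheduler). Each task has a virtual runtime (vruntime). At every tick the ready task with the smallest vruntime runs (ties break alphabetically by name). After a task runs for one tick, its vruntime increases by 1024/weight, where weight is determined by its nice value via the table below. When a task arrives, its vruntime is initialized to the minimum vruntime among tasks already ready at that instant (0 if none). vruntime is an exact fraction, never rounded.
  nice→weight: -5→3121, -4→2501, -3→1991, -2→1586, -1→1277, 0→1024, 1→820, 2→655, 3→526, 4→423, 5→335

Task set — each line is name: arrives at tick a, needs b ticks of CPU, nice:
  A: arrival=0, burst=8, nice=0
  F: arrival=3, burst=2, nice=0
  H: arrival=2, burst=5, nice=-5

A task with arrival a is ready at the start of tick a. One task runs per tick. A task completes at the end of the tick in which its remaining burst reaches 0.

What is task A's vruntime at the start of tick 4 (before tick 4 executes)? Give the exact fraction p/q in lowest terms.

vruntime(A, start of tick 4) = 3/1

t=0: vr[A=0] → run A
t=1: vr[A=1] → run A
t=2: vr[A=2 H=2] → run A
t=3: vr[A=3 F=2 H=2] → run F
t=4: vr[A=3 F=3 H=2] → run H
t=5: vr[A=3 F=3 H=7266/3121] → run H
t=6: vr[A=3 F=3 H=8290/3121] → run H
t=7: vr[A=3 F=3 H=9314/3121] → run H
t=8: vr[A=3 F=3 H=10338/3121] → run A
t=9: vr[A=4 F=3 H=10338/3121] → run F
t=10: vr[A=4 H=10338/3121] → run H
t=11: vr[A=4] → run A
t=12: vr[A=5] → run A
t=13: vr[A=6] → run A
t=14: vr[A=7] → run A
t=15: (idle)
t=16: (idle)
t=17: (idle)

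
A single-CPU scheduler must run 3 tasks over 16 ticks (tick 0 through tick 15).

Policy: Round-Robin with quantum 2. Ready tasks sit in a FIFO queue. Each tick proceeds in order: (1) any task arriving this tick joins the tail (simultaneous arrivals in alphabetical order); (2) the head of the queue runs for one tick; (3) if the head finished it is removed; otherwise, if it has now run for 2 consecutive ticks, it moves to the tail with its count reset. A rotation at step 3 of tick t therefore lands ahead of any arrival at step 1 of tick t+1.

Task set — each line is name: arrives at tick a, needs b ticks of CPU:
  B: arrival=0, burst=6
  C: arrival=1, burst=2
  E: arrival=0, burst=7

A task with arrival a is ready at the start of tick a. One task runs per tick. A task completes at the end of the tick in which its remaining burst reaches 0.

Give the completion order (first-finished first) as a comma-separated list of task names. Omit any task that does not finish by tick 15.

completion order = C, B, E

t=0: queue=[B,E] q_used=0 → run B
t=1: queue=[B,E,C] q_used=1 → run B
t=2: queue=[E,C,B] q_used=0 → run E
t=3: queue=[E,C,B] q_used=1 → run E
t=4: queue=[C,B,E] q_used=0 → run C
t=5: queue=[C,B,E] q_used=1 → run C
t=6: queue=[B,E] q_used=0 → run B
t=7: queue=[B,E] q_used=1 → run B
t=8: queue=[E,B] q_used=0 → run E
t=9: queue=[E,B] q_used=1 → run E
t=10: queue=[B,E] q_used=0 → run B
t=11: queue=[B,E] q_used=1 → run B
t=12: queue=[E] q_used=0 → run E
t=13: queue=[E] q_used=1 → run E
t=14: queue=[E] q_used=0 → run E
t=15: (idle)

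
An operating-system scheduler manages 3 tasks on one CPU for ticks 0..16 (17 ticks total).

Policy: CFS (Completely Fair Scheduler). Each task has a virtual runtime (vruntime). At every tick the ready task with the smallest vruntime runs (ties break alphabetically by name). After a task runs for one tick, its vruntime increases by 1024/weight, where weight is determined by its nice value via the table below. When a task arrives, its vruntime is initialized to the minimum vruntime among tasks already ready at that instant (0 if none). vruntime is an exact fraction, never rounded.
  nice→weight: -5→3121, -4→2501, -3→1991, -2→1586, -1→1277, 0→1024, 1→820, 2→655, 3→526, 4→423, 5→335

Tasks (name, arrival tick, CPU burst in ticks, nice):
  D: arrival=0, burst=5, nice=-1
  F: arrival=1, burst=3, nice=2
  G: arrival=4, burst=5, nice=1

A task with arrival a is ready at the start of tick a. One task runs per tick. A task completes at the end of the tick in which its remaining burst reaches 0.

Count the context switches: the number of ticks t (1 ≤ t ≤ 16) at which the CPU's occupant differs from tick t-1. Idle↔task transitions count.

context switches = 9

t=0: vr[D=0] → run D
t=1: vr[D=1024/1277 F=1024/1277] → run D
t=2: vr[D=2048/1277 F=1024/1277] → run F
t=3: vr[D=2048/1277 F=1978368/836435] → run D
t=4: vr[D=3072/1277 F=1978368/836435 G=1978368/836435] → run F
t=5: vr[D=3072/1277 F=3286016/836435 G=1978368/836435] → run G
t=6: vr[D=3072/1277 F=3286016/836435 G=24787712/6858767] → run D
t=7: vr[D=4096/1277 F=3286016/836435 G=24787712/6858767] → run D
t=8: vr[F=3286016/836435 G=24787712/6858767] → run G
t=9: vr[F=3286016/836435 G=166764032/34293835] → run F
t=10: vr[G=166764032/34293835] → run G
t=11: vr[G=209589504/34293835] → run G
t=12: vr[G=252414976/34293835] → run G
t=13: (idle)
t=14: (idle)
t=15: (idle)
t=16: (idle)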